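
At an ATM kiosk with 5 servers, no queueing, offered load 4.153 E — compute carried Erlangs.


B(5,4.153) = 0.212688 (Erlang-B)
Carried load = a(1 − B) = 4.153·(1 − 0.212688) = 4.153·0.787312 = 3.2697 E

Final: 3.2697 Erlangs


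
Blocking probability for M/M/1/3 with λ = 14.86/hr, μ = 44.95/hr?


ρ = λ/μ = 14.86/44.95 = 0.3306
P_K = (1−ρ)ρ^K/(1−ρ^(K+1)) = (0.6694·0.036130)/(1 − 0.011944)
= 0.024186/0.988056 = 0.024478

Final: 0.024478


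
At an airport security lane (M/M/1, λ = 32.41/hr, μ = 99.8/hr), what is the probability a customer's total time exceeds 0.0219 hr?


W ~ Exponential(μ−λ) for M/M/1.
μ − λ = 99.8 − 32.41 = 67.3900
P(W > t) = e^{−(μ−λ)t} = e^{−1.4758} = 0.228586

Final: 0.228586


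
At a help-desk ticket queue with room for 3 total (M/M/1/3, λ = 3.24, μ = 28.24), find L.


ρ = 3.24/28.24 = 0.1147
L = ρ[1 − (K+1)ρ^K + Kρ^(K+1)] / [(1−ρ)(1−ρ^(K+1))]
Numerator: 0.1147·(1 − 4·0.001510 + 3·0.0001733) = 0.114097
Denominator: (0.8853)·(0.999827) = 0.885116
L = 0.114097/0.885116 = 0.1289

Final: 0.1289


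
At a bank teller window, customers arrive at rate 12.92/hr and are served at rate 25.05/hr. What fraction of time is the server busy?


ρ = λ/μ = 12.92/25.05 = 0.5158

Final: 0.5158


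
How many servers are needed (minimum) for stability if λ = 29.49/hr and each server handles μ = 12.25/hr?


Stability requires cμ > λ ⇔ c > λ/μ.
λ/μ = 29.49/12.25 = 2.4073
Minimum integer c = ⌊2.4073⌋ + 1 = 3
Check: 3·12.25 = 36.75 > 29.49, while 2·12.25 = 24.50 ≤ 29.49

Final: 3 servers


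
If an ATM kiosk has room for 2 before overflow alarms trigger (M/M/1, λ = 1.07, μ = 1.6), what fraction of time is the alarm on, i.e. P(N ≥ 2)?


ρ = 1.07/1.6 = 0.6687
P(N ≥ n) = ρ^n = 0.6687^2 = 0.447227

Final: 0.447227


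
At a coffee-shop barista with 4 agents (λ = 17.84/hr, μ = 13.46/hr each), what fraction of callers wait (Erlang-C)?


a = λ/μ = 1.3254; ρ = a/4 = 0.3314
P₀ = 0.264262 (from M/M/c formula)
C(c,a) = [a^c/(c!(1−ρ))]·P₀ = [3.08602/(24·0.6686)]·0.264262
= 0.19230·0.264262 = 0.050819

Final: 0.050819


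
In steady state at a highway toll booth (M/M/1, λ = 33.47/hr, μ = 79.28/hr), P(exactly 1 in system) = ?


ρ = 33.47/79.28 = 0.4222
P_n = (1−ρ)·ρ^n = (1 − 0.4222)·0.4222^1 = 0.5778·0.422175 = 0.243943

Final: 0.243943


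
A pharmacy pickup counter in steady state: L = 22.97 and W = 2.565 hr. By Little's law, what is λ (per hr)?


λ = L/W = 22.97/2.565 = 8.9552 /hr

Final: 8.9552 /hr


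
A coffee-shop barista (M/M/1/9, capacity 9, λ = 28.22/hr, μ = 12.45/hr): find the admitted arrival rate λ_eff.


ρ = 2.2667; P_K = (1−ρ)ρ^9/(1−ρ^10) = 0.558980
λ_eff = λ(1 − P_K) = 28.22·(1 − 0.558980) = 28.22·0.441020 = 12.4456 /hr

Final: 12.4456 /hr


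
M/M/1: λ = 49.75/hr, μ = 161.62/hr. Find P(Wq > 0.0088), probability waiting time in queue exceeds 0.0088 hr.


ρ = 49.75/161.62 = 0.3078
P(Wq > t) = ρ·e^{−(μ−λ)t} = 0.3078·e^{−0.9845}
= 0.3078·0.373642 = 0.115015

Final: 0.115015


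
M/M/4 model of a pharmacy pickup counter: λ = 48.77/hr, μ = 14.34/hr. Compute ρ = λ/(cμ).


ρ = λ/(cμ) = 48.77/(4·14.34) = 48.77/57.36 = 0.8502

Final: 0.8502


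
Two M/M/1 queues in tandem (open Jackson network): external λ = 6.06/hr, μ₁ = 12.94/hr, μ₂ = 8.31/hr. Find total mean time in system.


Each node sees arrival rate λ = 6.06/hr (tandem ⇒ throughput preserved).
W₁ = 1/(μ₁−λ) = 1/(12.94−6.06) = 0.14535 hr
W₂ = 1/(μ₂−λ) = 1/(8.31−6.06) = 0.44444 hr
W_total = W₁ + W₂ = 0.14535 + 0.44444 = 0.58979 hr

Final: 0.58979 hr


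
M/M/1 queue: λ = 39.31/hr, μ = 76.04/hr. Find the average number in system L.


ρ = λ/μ = 39.31/76.04 = 0.5170
L = ρ/(1−ρ) = 0.5170/(1 − 0.5170) = 0.5170/0.4830 = 1.0702

Final: 1.0702


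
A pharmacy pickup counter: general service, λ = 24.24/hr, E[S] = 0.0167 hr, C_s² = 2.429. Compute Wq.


ρ = λ·E[S] = 24.24·0.0167 = 0.4048
E[S²] = E[S]²(1+C_s²) = 0.0167²·(1+2.429) = 0.0009563
Wq = λ·E[S²]/(2(1−ρ)) = 24.24·0.0009563/(2·0.5952) = 0.01947 hr

Final: 0.01947 hr


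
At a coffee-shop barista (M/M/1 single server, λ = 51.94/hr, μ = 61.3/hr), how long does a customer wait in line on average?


ρ = 51.94/61.3 = 0.8473
Wq = ρ/(μ−λ) = 0.8473/(61.3 − 51.94) = 0.8473/9.36 = 0.09052 hr

Final: 0.09052 hr


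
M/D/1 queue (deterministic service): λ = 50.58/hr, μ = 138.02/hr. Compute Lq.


ρ = 50.58/138.02 = 0.3665
M/D/1: Lq = ρ²/(2(1−ρ)) = 0.1343/(2·0.6335) = 0.10599

Final: 0.10599


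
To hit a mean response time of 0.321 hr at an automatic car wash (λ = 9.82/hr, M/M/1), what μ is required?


W = 1/(μ−λ) ⇒ μ − λ = 1/W = 1/0.321 = 3.1153
μ = λ + 1/W = 9.82 + 3.1153 = 12.9353 per hr

Final: 12.9353 /hr


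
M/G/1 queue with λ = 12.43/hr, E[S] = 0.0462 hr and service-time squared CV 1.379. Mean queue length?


ρ = λ·E[S] = 12.43·0.0462 = 0.5743
Lq = ρ²(1+C_s²)/(2(1−ρ)) = 0.3298·(1+1.379)/(2·0.4257)
= 0.3298·2.3790/0.8515 = 0.92141

Final: 0.92141


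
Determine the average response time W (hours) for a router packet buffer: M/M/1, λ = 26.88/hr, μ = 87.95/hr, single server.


W = 1/(μ−λ) = 1/(87.95 − 26.88) = 1/61.07 = 0.01637 hr

Final: 0.01637 hr


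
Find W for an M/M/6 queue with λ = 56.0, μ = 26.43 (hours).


a = 2.1188; ρ = 0.3531; P₀ = 0.119923
Lq = P₀·a^c·ρ/(c!(1−ρ)²) = 0.01272
Wq = Lq/λ = 0.01272/56.0 = 0.0002271 hr
W = Wq + 1/μ = 0.0002271 + 0.03784 = 0.03806 hr

Final: 0.03806 hr


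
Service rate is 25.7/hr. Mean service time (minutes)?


Mean service time = 1/μ = 1/25.7 hour = 0.03891 hour
In minutes: 0.03891 × 60 = 2.3346 min

Final: 2.3346 min


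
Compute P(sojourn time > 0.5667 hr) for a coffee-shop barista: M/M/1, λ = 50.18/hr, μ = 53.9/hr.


W ~ Exponential(μ−λ) for M/M/1.
μ − λ = 53.9 − 50.18 = 3.7200
P(W > t) = e^{−(μ−λ)t} = e^{−2.1081} = 0.121466

Final: 0.121466


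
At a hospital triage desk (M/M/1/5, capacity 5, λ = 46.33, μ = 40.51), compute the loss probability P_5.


ρ = λ/μ = 46.33/40.51 = 1.1437
P_K = (1−ρ)ρ^K/(1−ρ^(K+1)) = (-0.1437·1.956592)/(1 − 2.237692)
= -0.281100/-1.237692 = 0.227116

Final: 0.227116


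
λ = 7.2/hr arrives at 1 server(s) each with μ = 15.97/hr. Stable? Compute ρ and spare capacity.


Total capacity cμ = 1·15.97 = 15.97/hr
ρ = λ/(cμ) = 7.2/15.97 = 0.4508
Stable ⇔ ρ < 1: YES
Spare capacity = cμ − λ = 15.97 − 7.2 = 8.77/hr

Final: ρ = 0.4508; stable; margin = 8.77/hr


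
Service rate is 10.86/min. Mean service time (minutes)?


Mean service time = 1/μ = 1/10.86 minute = 0.09208 minute
In minutes: 0.09208 × 1 = 0.09208 min

Final: 0.09208 min


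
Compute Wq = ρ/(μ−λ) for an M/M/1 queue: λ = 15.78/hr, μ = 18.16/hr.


ρ = 15.78/18.16 = 0.8689
Wq = ρ/(μ−λ) = 0.8689/(18.16 − 15.78) = 0.8689/2.38 = 0.3651 hr

Final: 0.3651 hr


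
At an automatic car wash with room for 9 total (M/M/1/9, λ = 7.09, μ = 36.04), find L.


ρ = 7.09/36.04 = 0.1967
L = ρ[1 − (K+1)ρ^K + Kρ^(K+1)] / [(1−ρ)(1−ρ^(K+1))]
Numerator: 0.1967·(1 − 10·0.0000004413 + 9·0.00000008682) = 0.196725
Denominator: (0.8033)·(1.000000) = 0.803274
L = 0.196725/0.803274 = 0.2449

Final: 0.2449


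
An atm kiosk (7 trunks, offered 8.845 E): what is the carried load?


B(7,8.845) = 0.353702 (Erlang-B)
Carried load = a(1 − B) = 8.845·(1 − 0.353702) = 8.845·0.646298 = 5.7165 E

Final: 5.7165 Erlangs


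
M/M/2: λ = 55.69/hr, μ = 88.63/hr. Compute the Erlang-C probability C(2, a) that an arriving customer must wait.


a = λ/μ = 0.6283; ρ = a/2 = 0.3142
P₀ = 0.521872 (from M/M/c formula)
C(c,a) = [a^c/(c!(1−ρ))]·P₀ = [0.39481/(2·0.6858)]·0.521872
= 0.28784·0.521872 = 0.150214

Final: 0.150214


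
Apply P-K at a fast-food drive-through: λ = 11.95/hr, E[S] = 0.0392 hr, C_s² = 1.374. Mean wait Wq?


ρ = λ·E[S] = 11.95·0.0392 = 0.4684
E[S²] = E[S]²(1+C_s²) = 0.0392²·(1+1.374) = 0.003648
Wq = λ·E[S²]/(2(1−ρ)) = 11.95·0.003648/(2·0.5316) = 0.04101 hr

Final: 0.04101 hr


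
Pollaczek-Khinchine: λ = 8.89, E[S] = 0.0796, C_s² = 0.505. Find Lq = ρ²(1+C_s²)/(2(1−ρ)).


ρ = λ·E[S] = 8.89·0.0796 = 0.7076
Lq = ρ²(1+C_s²)/(2(1−ρ)) = 0.5008·(1+0.505)/(2·0.2924)
= 0.5008·1.5050/0.5847 = 1.28891

Final: 1.28891


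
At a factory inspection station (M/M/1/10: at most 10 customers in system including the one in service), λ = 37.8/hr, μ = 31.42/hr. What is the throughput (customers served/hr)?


ρ = 1.2031; P_K = (1−ρ)ρ^10/(1−ρ^11) = 0.194199
λ_eff = λ(1 − P_K) = 37.8·(1 − 0.194199) = 37.8·0.805801 = 30.4593 /hr

Final: 30.4593 /hr


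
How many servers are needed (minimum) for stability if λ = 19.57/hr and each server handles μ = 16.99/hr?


Stability requires cμ > λ ⇔ c > λ/μ.
λ/μ = 19.57/16.99 = 1.1519
Minimum integer c = ⌊1.1519⌋ + 1 = 2
Check: 2·16.99 = 33.98 > 19.57, while 1·16.99 = 16.99 ≤ 19.57

Final: 2 servers


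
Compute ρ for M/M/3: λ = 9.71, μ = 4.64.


ρ = λ/(cμ) = 9.71/(3·4.64) = 9.71/13.92 = 0.6976

Final: 0.6976


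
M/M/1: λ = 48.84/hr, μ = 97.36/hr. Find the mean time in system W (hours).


W = 1/(μ−λ) = 1/(97.36 − 48.84) = 1/48.52 = 0.02061 hr

Final: 0.02061 hr


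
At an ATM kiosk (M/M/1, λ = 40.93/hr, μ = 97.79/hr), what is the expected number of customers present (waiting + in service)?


ρ = λ/μ = 40.93/97.79 = 0.4185
L = ρ/(1−ρ) = 0.4185/(1 − 0.4185) = 0.4185/0.5815 = 0.7198

Final: 0.7198


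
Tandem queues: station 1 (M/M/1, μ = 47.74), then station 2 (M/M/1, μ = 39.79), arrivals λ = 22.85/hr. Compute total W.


Each node sees arrival rate λ = 22.85/hr (tandem ⇒ throughput preserved).
W₁ = 1/(μ₁−λ) = 1/(47.74−22.85) = 0.04018 hr
W₂ = 1/(μ₂−λ) = 1/(39.79−22.85) = 0.05903 hr
W_total = W₁ + W₂ = 0.04018 + 0.05903 = 0.09921 hr

Final: 0.09921 hr


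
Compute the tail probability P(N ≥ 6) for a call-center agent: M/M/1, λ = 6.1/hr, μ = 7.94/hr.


ρ = 6.1/7.94 = 0.7683
P(N ≥ n) = ρ^n = 0.7683^6 = 0.205616

Final: 0.205616


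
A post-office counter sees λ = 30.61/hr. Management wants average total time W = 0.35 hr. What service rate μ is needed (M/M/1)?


W = 1/(μ−λ) ⇒ μ − λ = 1/W = 1/0.35 = 2.8571
μ = λ + 1/W = 30.61 + 2.8571 = 33.4671 per hr

Final: 33.4671 /hr


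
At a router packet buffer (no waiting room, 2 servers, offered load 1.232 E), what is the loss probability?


B(c,a) = (a^c/c!) / Σ_{k=0}^{c} a^k/k!
a^2/2! = 0.758912
Σ terms (k=0..2): 1.00000 + 1.23200 + 0.75891 = 2.990912
B = 0.758912/2.990912 = 0.253739

Final: 0.253739


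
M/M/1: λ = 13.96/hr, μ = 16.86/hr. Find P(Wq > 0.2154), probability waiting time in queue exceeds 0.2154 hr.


ρ = 13.96/16.86 = 0.8280
P(Wq > t) = ρ·e^{−(μ−λ)t} = 0.8280·e^{−0.6247}
= 0.8280·0.535443 = 0.443345

Final: 0.443345


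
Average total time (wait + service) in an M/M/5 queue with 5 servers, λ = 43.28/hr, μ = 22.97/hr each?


a = 1.8842; ρ = 0.3768; P₀ = 0.151128
Lq = P₀·a^c·ρ/(c!(1−ρ)²) = 0.02902
Wq = Lq/λ = 0.02902/43.28 = 0.0006706 hr
W = Wq + 1/μ = 0.0006706 + 0.04354 = 0.04421 hr

Final: 0.04421 hr


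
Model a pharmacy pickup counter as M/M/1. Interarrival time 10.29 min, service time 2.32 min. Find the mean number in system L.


λ = 60/10.29 = 5.8309 /hr
μ = 60/2.32 = 25.8621 /hr
ρ = λ/μ = 5.8309/25.8621 = 0.2255
L = ρ/(1−ρ) = 0.2255/0.7745 = 0.2911

Final: 0.2911


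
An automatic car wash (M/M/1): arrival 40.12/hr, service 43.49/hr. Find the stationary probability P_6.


ρ = 40.12/43.49 = 0.9225
P_n = (1−ρ)·ρ^n = (1 − 0.9225)·0.9225^6 = 0.07749·0.616352 = 0.047761

Final: 0.047761


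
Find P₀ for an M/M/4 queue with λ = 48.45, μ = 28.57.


a = λ/μ = 48.45/28.57 = 1.6958; ρ = a/c = 0.4240
Σ_{k=0}^{3} a^k/k! (terms k=0..3) = 1.00000 + 1.69583 + 1.43793 + 0.81283 = 4.94659
Tail: a^4/(4!(1−ρ)) = 8.27055/(24·0.5760) = 0.59823
P₀ = 1/(4.94659 + 0.59823) = 1/5.54482 = 0.180348

Final: 0.180348


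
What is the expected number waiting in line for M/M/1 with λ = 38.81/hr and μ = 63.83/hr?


ρ = 38.81/63.83 = 0.6080
Lq = ρ²/(1−ρ) = 0.3697/0.3920 = 0.9431

Final: 0.9431


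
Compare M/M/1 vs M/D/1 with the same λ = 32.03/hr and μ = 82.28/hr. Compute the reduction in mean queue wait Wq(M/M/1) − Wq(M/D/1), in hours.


ρ = 32.03/82.28 = 0.3893
Wq(M/M/1) = ρ/(μ−λ) = 0.3893/50.25 = 0.007747 hr
Wq(M/D/1) = ρ/(2(μ−λ)) = 0.003873 hr
Savings = 0.007747 − 0.003873 = 0.003873 hr

Final: 0.003873 hr


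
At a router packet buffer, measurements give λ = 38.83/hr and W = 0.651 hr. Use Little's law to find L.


L = λW = 38.83·0.651 = 25.2783

Final: 25.2783


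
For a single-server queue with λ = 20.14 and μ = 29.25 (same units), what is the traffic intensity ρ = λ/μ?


ρ = λ/μ = 20.14/29.25 = 0.6885

Final: 0.6885


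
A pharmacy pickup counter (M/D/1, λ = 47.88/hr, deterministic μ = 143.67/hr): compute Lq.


ρ = 47.88/143.67 = 0.3333
M/D/1: Lq = ρ²/(2(1−ρ)) = 0.1111/(2·0.6667) = 0.08329

Final: 0.08329


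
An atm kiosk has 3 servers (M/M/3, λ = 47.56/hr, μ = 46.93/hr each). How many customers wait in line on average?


a = λ/μ = 1.0134; ρ = a/3 = 0.3378
P₀ = 0.358564
Lq = P₀·a^c·ρ / (c!·(1−ρ)²) = 0.358564·1.04082·0.3378/(6·0.43850)
= 0.04792

Final: 0.04792


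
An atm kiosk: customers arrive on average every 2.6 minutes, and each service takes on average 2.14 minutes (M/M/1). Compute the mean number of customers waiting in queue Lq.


λ = 60/2.6 = 23.0769 /hr
μ = 60/2.14 = 28.0374 /hr
ρ = λ/μ = 23.0769/28.0374 = 0.8231
Lq = ρ²/(1−ρ) = 0.6775/0.1769 = 3.8291

Final: 3.8291


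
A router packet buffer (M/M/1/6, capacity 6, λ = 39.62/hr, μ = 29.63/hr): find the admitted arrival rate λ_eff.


ρ = 1.3372; P_K = (1−ρ)ρ^6/(1−ρ^7) = 0.290100
λ_eff = λ(1 − P_K) = 39.62·(1 − 0.290100) = 39.62·0.709900 = 28.1262 /hr

Final: 28.1262 /hr


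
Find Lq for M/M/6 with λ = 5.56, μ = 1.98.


a = λ/μ = 2.8081; ρ = a/6 = 0.4680
P₀ = 0.059641
Lq = P₀·a^c·ρ / (c!·(1−ρ)²) = 0.059641·490.29516·0.4680/(720·0.28301)
= 0.06716

Final: 0.06716


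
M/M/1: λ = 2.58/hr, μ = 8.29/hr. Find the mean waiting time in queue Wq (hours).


ρ = 2.58/8.29 = 0.3112
Wq = ρ/(μ−λ) = 0.3112/(8.29 − 2.58) = 0.3112/5.71 = 0.05450 hr

Final: 0.05450 hr


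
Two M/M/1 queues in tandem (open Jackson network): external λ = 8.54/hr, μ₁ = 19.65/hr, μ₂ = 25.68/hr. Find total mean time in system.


Each node sees arrival rate λ = 8.54/hr (tandem ⇒ throughput preserved).
W₁ = 1/(μ₁−λ) = 1/(19.65−8.54) = 0.09001 hr
W₂ = 1/(μ₂−λ) = 1/(25.68−8.54) = 0.05834 hr
W_total = W₁ + W₂ = 0.09001 + 0.05834 = 0.14835 hr

Final: 0.14835 hr


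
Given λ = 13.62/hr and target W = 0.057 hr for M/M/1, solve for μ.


W = 1/(μ−λ) ⇒ μ − λ = 1/W = 1/0.057 = 17.5439
μ = λ + 1/W = 13.62 + 17.5439 = 31.1639 per hr

Final: 31.1639 /hr


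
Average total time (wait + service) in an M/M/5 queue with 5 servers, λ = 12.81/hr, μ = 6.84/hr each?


a = 1.8728; ρ = 0.3746; P₀ = 0.152885
Lq = P₀·a^c·ρ/(c!(1−ρ)²) = 0.02811
Wq = Lq/λ = 0.02811/12.81 = 0.002194 hr
W = Wq + 1/μ = 0.002194 + 0.14620 = 0.14839 hr

Final: 0.14839 hr


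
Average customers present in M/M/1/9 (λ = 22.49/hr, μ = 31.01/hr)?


ρ = 22.49/31.01 = 0.7252
L = ρ[1 − (K+1)ρ^K + Kρ^(K+1)] / [(1−ρ)(1−ρ^(K+1))]
Numerator: 0.7252·(1 − 10·0.055512 + 9·0.040260) = 0.585436
Denominator: (0.2748)·(0.959740) = 0.263689
L = 0.585436/0.263689 = 2.2202

Final: 2.2202


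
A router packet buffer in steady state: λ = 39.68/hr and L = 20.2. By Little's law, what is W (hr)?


W = L/λ = 20.2/39.68 = 0.5091 hr

Final: 0.5091 hr


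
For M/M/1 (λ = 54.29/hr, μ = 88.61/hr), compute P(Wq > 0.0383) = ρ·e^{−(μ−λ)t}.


ρ = 54.29/88.61 = 0.6127
P(Wq > t) = ρ·e^{−(μ−λ)t} = 0.6127·e^{−1.3145}
= 0.6127·0.268620 = 0.164580

Final: 0.164580


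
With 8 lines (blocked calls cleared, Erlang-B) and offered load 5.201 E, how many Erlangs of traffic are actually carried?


B(8,5.201) = 0.079720 (Erlang-B)
Carried load = a(1 − B) = 5.201·(1 − 0.079720) = 5.201·0.920280 = 4.7864 E

Final: 4.7864 Erlangs


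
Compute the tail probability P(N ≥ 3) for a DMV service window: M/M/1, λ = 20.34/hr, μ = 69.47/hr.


ρ = 20.34/69.47 = 0.2928
P(N ≥ n) = ρ^n = 0.2928^3 = 0.025099

Final: 0.025099


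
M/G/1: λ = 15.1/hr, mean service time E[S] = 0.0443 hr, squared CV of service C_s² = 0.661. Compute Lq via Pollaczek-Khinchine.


ρ = λ·E[S] = 15.1·0.0443 = 0.6689
Lq = ρ²(1+C_s²)/(2(1−ρ)) = 0.4475·(1+0.661)/(2·0.3311)
= 0.4475·1.6610/0.6621 = 1.12249

Final: 1.12249


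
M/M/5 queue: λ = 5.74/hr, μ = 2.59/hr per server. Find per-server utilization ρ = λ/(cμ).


ρ = λ/(cμ) = 5.74/(5·2.59) = 5.74/12.95 = 0.4432

Final: 0.4432


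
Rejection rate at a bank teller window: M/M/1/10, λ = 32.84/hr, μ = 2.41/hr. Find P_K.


ρ = λ/μ = 32.84/2.41 = 13.6266
P_K = (1−ρ)ρ^K/(1−ρ^(K+1)) = (-12.6266·220729845205.881500)/(1 − 3007787600232.841797)
= -2787057755026.960449/-3007787600231.841797 = 0.926614

Final: 0.926614


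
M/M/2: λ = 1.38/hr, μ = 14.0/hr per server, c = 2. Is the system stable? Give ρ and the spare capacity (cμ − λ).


Total capacity cμ = 2·14.0 = 28.00/hr
ρ = λ/(cμ) = 1.38/28.00 = 0.04929
Stable ⇔ ρ < 1: YES
Spare capacity = cμ − λ = 28.00 − 1.38 = 26.62/hr

Final: ρ = 0.04929; stable; margin = 26.62/hr


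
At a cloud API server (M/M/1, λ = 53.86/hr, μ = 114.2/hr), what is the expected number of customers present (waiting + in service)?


ρ = λ/μ = 53.86/114.2 = 0.4716
L = ρ/(1−ρ) = 0.4716/(1 − 0.4716) = 0.4716/0.5284 = 0.8926

Final: 0.8926


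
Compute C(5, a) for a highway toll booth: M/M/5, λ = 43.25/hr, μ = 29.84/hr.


a = λ/μ = 1.4494; ρ = a/5 = 0.2899
P₀ = 0.234401 (from M/M/c formula)
C(c,a) = [a^c/(c!(1−ρ))]·P₀ = [6.39641/(120·0.7101)]·0.234401
= 0.07506·0.234401 = 0.017595

Final: 0.017595


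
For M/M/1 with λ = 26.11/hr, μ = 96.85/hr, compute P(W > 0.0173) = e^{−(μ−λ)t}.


W ~ Exponential(μ−λ) for M/M/1.
μ − λ = 96.85 − 26.11 = 70.7400
P(W > t) = e^{−(μ−λ)t} = e^{−1.2238} = 0.294110

Final: 0.294110


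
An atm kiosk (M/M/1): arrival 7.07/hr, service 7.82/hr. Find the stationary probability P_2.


ρ = 7.07/7.82 = 0.9041
P_n = (1−ρ)·ρ^n = (1 − 0.9041)·0.9041^2 = 0.09591·0.817382 = 0.078393

Final: 0.078393


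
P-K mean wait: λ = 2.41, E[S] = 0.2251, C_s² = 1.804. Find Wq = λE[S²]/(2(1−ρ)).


ρ = λ·E[S] = 2.41·0.2251 = 0.5425
E[S²] = E[S]²(1+C_s²) = 0.2251²·(1+1.804) = 0.142079
Wq = λ·E[S²]/(2(1−ρ)) = 2.41·0.142079/(2·0.4575) = 0.37421 hr

Final: 0.37421 hr


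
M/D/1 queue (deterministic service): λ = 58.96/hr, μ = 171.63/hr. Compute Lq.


ρ = 58.96/171.63 = 0.3435
M/D/1: Lq = ρ²/(2(1−ρ)) = 0.1180/(2·0.6565) = 0.08988

Final: 0.08988


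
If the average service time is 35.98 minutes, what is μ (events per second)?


μ = 1/(service time) in consistent units.
1 second = 0.0166667 min, so μ = 0.0166667/35.98 = 0.0004632 per second

Final: 0.0004632 /sec


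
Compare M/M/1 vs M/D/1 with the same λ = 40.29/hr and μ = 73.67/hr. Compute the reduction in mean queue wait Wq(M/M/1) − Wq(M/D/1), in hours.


ρ = 40.29/73.67 = 0.5469
Wq(M/M/1) = ρ/(μ−λ) = 0.5469/33.38 = 0.01638 hr
Wq(M/D/1) = ρ/(2(μ−λ)) = 0.008192 hr
Savings = 0.01638 − 0.008192 = 0.008192 hr

Final: 0.008192 hr


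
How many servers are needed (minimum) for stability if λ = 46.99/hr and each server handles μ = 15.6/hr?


Stability requires cμ > λ ⇔ c > λ/μ.
λ/μ = 46.99/15.6 = 3.0122
Minimum integer c = ⌊3.0122⌋ + 1 = 4
Check: 4·15.6 = 62.40 > 46.99, while 3·15.6 = 46.80 ≤ 46.99

Final: 4 servers


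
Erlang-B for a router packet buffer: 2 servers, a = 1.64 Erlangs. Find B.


B(c,a) = (a^c/c!) / Σ_{k=0}^{c} a^k/k!
a^2/2! = 1.344800
Σ terms (k=0..2): 1.00000 + 1.64000 + 1.34480 = 3.984800
B = 1.344800/3.984800 = 0.337482

Final: 0.337482


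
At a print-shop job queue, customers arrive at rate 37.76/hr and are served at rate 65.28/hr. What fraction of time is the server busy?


ρ = λ/μ = 37.76/65.28 = 0.5784

Final: 0.5784


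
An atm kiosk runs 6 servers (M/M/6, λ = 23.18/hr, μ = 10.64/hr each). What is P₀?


a = λ/μ = 23.18/10.64 = 2.1786; ρ = a/c = 0.3631
Σ_{k=0}^{5} a^k/k! (terms k=0..5) = 1.00000 + 2.17857 + 2.37309 + 1.72331 + 0.93859 + 0.40896 = 8.62252
Tail: a^6/(6!(1−ρ)) = 106.91308/(720·0.6369) = 0.23314
P₀ = 1/(8.62252 + 0.23314) = 1/8.85566 = 0.112922

Final: 0.112922


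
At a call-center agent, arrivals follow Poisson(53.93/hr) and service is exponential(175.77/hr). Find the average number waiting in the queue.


ρ = 53.93/175.77 = 0.3068
Lq = ρ²/(1−ρ) = 0.09414/0.6932 = 0.1358

Final: 0.1358


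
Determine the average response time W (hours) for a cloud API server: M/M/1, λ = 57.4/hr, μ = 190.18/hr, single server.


W = 1/(μ−λ) = 1/(190.18 − 57.4) = 1/132.78 = 0.007531 hr

Final: 0.007531 hr


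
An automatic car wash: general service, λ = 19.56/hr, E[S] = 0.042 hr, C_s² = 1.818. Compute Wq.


ρ = λ·E[S] = 19.56·0.042 = 0.8215
E[S²] = E[S]²(1+C_s²) = 0.042²·(1+1.818) = 0.004971
Wq = λ·E[S²]/(2(1−ρ)) = 19.56·0.004971/(2·0.1785) = 0.27239 hr

Final: 0.27239 hr


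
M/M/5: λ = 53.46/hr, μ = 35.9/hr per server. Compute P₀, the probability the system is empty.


a = λ/μ = 53.46/35.9 = 1.4891; ρ = a/c = 0.2978
Σ_{k=0}^{4} a^k/k! (terms k=0..4) = 1.00000 + 1.48914 + 1.10876 + 0.55037 + 0.20489 = 4.35316
Tail: a^5/(5!(1−ρ)) = 7.32272/(120·0.7022) = 0.08691
P₀ = 1/(4.35316 + 0.08691) = 1/4.44007 = 0.225222

Final: 0.225222


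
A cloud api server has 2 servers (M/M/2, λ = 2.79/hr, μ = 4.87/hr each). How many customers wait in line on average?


a = λ/μ = 0.5729; ρ = a/2 = 0.2864
P₀ = 0.554669
Lq = P₀·a^c·ρ / (c!·(1−ρ)²) = 0.554669·0.32821·0.2864/(2·0.50916)
= 0.05121

Final: 0.05121


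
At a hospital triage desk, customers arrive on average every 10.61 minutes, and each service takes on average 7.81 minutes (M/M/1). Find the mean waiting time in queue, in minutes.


λ = 60/10.61 = 5.6550 /hr
μ = 60/7.81 = 7.6825 /hr
ρ = λ/μ = 5.6550/7.6825 = 0.7361
Wq = ρ/(μ−λ) = 0.7361/(7.6825−5.6550) = 0.36307 hr
In minutes: 0.36307·60 = 21.784 min

Final: 21.784 min


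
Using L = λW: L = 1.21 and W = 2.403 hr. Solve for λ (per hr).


λ = L/W = 1.21/2.403 = 0.5035 /hr

Final: 0.5035 /hr


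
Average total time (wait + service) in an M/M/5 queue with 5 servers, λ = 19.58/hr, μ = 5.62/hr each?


a = 3.4840; ρ = 0.6968; P₀ = 0.026421
Lq = P₀·a^c·ρ/(c!(1−ρ)²) = 0.85663
Wq = Lq/λ = 0.85663/19.58 = 0.04375 hr
W = Wq + 1/μ = 0.04375 + 0.17794 = 0.22169 hr

Final: 0.22169 hr


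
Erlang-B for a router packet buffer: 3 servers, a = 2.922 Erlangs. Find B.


B(c,a) = (a^c/c!) / Σ_{k=0}^{c} a^k/k!
a^3/3! = 4.158047
Σ terms (k=0..3): 1.00000 + 2.92200 + 4.26904 + 4.15805 = 12.349089
B = 4.158047/12.349089 = 0.336709

Final: 0.336709


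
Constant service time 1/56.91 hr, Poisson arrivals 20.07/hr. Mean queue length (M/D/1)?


ρ = 20.07/56.91 = 0.3527
M/D/1: Lq = ρ²/(2(1−ρ)) = 0.1244/(2·0.6473) = 0.09606

Final: 0.09606


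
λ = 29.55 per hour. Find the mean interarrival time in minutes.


Mean interarrival time = 1/λ = 1/29.55 hour = 0.03384 hour
In minutes: 0.03384 × 60 = 2.0305 min

Final: 2.0305 min


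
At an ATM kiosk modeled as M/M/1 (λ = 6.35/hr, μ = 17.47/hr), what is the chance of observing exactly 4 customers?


ρ = 6.35/17.47 = 0.3635
P_n = (1−ρ)·ρ^n = (1 − 0.3635)·0.3635^4 = 0.6365·0.017455 = 0.011111

Final: 0.011111


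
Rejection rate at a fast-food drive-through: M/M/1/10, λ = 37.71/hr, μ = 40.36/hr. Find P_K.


ρ = λ/μ = 37.71/40.36 = 0.9343
P_K = (1−ρ)ρ^K/(1−ρ^(K+1)) = (0.06566·0.507053)/(1 − 0.473761)
= 0.033293/0.526239 = 0.063265

Final: 0.063265


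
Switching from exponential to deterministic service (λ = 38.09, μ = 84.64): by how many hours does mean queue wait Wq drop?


ρ = 38.09/84.64 = 0.4500
Wq(M/M/1) = ρ/(μ−λ) = 0.4500/46.55 = 0.009668 hr
Wq(M/D/1) = ρ/(2(μ−λ)) = 0.004834 hr
Savings = 0.009668 − 0.004834 = 0.004834 hr

Final: 0.004834 hr


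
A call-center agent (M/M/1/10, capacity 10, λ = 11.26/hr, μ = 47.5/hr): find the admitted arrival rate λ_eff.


ρ = 0.2371; P_K = (1−ρ)ρ^10/(1−ρ^11) = 0.0000004275
λ_eff = λ(1 − P_K) = 11.26·(1 − 0.0000004275) = 11.26·1.000000 = 11.2600 /hr

Final: 11.2600 /hr


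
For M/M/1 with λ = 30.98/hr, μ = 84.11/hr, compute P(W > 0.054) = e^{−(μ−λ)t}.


W ~ Exponential(μ−λ) for M/M/1.
μ − λ = 84.11 − 30.98 = 53.1300
P(W > t) = e^{−(μ−λ)t} = e^{−2.8690} = 0.056755

Final: 0.056755


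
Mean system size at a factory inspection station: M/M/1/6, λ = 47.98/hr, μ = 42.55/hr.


ρ = 47.98/42.55 = 1.1276
L = ρ[1 − (K+1)ρ^K + Kρ^(K+1)] / [(1−ρ)(1−ρ^(K+1))]
Numerator: 1.1276·(1 − 7·2.055721 + 6·2.318060) = 0.584464
Denominator: (-0.1276)·(-1.318060) = 0.168204
L = 0.584464/0.168204 = 3.4747

Final: 3.4747


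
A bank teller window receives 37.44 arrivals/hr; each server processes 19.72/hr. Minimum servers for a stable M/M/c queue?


Stability requires cμ > λ ⇔ c > λ/μ.
λ/μ = 37.44/19.72 = 1.8986
Minimum integer c = ⌊1.8986⌋ + 1 = 2
Check: 2·19.72 = 39.44 > 37.44, while 1·19.72 = 19.72 ≤ 37.44

Final: 2 servers


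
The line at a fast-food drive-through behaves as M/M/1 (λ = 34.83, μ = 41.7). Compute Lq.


ρ = 34.83/41.7 = 0.8353
Lq = ρ²/(1−ρ) = 0.6976/0.1647 = 4.2346

Final: 4.2346


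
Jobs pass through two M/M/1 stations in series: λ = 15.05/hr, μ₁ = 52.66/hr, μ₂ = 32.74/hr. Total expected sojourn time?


Each node sees arrival rate λ = 15.05/hr (tandem ⇒ throughput preserved).
W₁ = 1/(μ₁−λ) = 1/(52.66−15.05) = 0.02659 hr
W₂ = 1/(μ₂−λ) = 1/(32.74−15.05) = 0.05653 hr
W_total = W₁ + W₂ = 0.02659 + 0.05653 = 0.08312 hr

Final: 0.08312 hr


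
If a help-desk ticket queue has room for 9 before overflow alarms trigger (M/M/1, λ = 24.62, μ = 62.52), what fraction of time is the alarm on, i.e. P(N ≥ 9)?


ρ = 24.62/62.52 = 0.3938
P(N ≥ n) = ρ^n = 0.3938^9 = 0.0002277

Final: 0.0002277


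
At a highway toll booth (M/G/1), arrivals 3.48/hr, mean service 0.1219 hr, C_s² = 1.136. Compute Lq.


ρ = λ·E[S] = 3.48·0.1219 = 0.4242
Lq = ρ²(1+C_s²)/(2(1−ρ)) = 0.1800·(1+1.136)/(2·0.5758)
= 0.1800·2.1360/1.1516 = 0.33379

Final: 0.33379


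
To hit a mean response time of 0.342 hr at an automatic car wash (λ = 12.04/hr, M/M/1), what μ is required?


W = 1/(μ−λ) ⇒ μ − λ = 1/W = 1/0.342 = 2.9240
μ = λ + 1/W = 12.04 + 2.9240 = 14.9640 per hr

Final: 14.9640 /hr


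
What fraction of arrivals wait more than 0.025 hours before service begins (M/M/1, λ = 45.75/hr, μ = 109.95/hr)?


ρ = 45.75/109.95 = 0.4161
P(Wq > t) = ρ·e^{−(μ−λ)t} = 0.4161·e^{−1.6050}
= 0.4161·0.200890 = 0.083590

Final: 0.083590


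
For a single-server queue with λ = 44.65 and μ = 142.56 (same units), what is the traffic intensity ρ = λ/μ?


ρ = λ/μ = 44.65/142.56 = 0.3132

Final: 0.3132


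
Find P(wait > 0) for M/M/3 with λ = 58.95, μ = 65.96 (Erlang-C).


a = λ/μ = 0.8937; ρ = a/3 = 0.2979
P₀ = 0.406083 (from M/M/c formula)
C(c,a) = [a^c/(c!(1−ρ))]·P₀ = [0.71385/(6·0.7021)]·0.406083
= 0.16946·0.406083 = 0.068814

Final: 0.068814


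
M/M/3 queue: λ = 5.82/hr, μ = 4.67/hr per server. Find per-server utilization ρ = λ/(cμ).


ρ = λ/(cμ) = 5.82/(3·4.67) = 5.82/14.01 = 0.4154

Final: 0.4154


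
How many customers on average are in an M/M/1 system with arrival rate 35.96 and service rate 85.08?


ρ = λ/μ = 35.96/85.08 = 0.4227
L = ρ/(1−ρ) = 0.4227/(1 − 0.4227) = 0.4227/0.5773 = 0.7321

Final: 0.7321


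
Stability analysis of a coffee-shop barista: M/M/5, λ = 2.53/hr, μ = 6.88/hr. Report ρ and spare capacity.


Total capacity cμ = 5·6.88 = 34.40/hr
ρ = λ/(cμ) = 2.53/34.40 = 0.07355
Stable ⇔ ρ < 1: YES
Spare capacity = cμ − λ = 34.40 − 2.53 = 31.87/hr

Final: ρ = 0.07355; stable; margin = 31.87/hr


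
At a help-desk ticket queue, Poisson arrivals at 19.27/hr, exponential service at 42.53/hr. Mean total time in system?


W = 1/(μ−λ) = 1/(42.53 − 19.27) = 1/23.26 = 0.04299 hr

Final: 0.04299 hr


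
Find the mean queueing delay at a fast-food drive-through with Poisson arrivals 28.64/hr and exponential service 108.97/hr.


ρ = 28.64/108.97 = 0.2628
Wq = ρ/(μ−λ) = 0.2628/(108.97 − 28.64) = 0.2628/80.33 = 0.003272 hr

Final: 0.003272 hr


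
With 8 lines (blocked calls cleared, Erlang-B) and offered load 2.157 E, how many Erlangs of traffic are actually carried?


B(8,2.157) = 0.001345 (Erlang-B)
Carried load = a(1 − B) = 2.157·(1 − 0.001345) = 2.157·0.998655 = 2.1541 E

Final: 2.1541 Erlangs


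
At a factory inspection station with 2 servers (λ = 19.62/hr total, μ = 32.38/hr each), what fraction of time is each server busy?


ρ = λ/(cμ) = 19.62/(2·32.38) = 19.62/64.76 = 0.3030

Final: 0.3030


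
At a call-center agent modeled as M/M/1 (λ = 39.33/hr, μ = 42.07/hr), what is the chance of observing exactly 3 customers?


ρ = 39.33/42.07 = 0.9349
P_n = (1−ρ)·ρ^n = (1 − 0.9349)·0.9349^3 = 0.06513·0.817061 = 0.053215

Final: 0.053215


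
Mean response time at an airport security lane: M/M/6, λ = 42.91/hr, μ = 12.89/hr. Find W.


a = 3.3289; ρ = 0.5548; P₀ = 0.034737
Lq = P₀·a^c·ρ/(c!(1−ρ)²) = 0.18381
Wq = Lq/λ = 0.18381/42.91 = 0.004284 hr
W = Wq + 1/μ = 0.004284 + 0.07758 = 0.08186 hr

Final: 0.08186 hr


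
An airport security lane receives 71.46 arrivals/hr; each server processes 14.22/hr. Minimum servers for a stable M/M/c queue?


Stability requires cμ > λ ⇔ c > λ/μ.
λ/μ = 71.46/14.22 = 5.0253
Minimum integer c = ⌊5.0253⌋ + 1 = 6
Check: 6·14.22 = 85.32 > 71.46, while 5·14.22 = 71.10 ≤ 71.46

Final: 6 servers


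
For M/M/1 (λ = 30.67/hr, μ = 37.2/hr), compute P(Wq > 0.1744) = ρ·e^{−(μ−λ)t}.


ρ = 30.67/37.2 = 0.8245
P(Wq > t) = ρ·e^{−(μ−λ)t} = 0.8245·e^{−1.1388}
= 0.8245·0.320193 = 0.263987

Final: 0.263987


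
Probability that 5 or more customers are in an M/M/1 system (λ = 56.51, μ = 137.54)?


ρ = 56.51/137.54 = 0.4109
P(N ≥ n) = ρ^n = 0.4109^5 = 0.011708

Final: 0.011708


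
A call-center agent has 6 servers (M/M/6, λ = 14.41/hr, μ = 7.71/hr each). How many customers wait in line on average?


a = λ/μ = 1.8690; ρ = a/6 = 0.3115
P₀ = 0.154127
Lq = P₀·a^c·ρ / (c!·(1−ρ)²) = 0.154127·42.62434·0.3115/(720·0.47403)
= 0.005996

Final: 0.005996


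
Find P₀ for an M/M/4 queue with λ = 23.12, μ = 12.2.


a = λ/μ = 23.12/12.2 = 1.8951; ρ = a/c = 0.4738
Σ_{k=0}^{3} a^k/k! (terms k=0..3) = 1.00000 + 1.89508 + 1.79567 + 1.13431 = 5.82506
Tail: a^4/(4!(1−ρ)) = 12.89769/(24·0.5262) = 1.02123
P₀ = 1/(5.82506 + 1.02123) = 1/6.84630 = 0.146064

Final: 0.146064


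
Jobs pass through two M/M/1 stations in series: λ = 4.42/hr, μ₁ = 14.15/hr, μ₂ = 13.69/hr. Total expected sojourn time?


Each node sees arrival rate λ = 4.42/hr (tandem ⇒ throughput preserved).
W₁ = 1/(μ₁−λ) = 1/(14.15−4.42) = 0.10277 hr
W₂ = 1/(μ₂−λ) = 1/(13.69−4.42) = 0.10787 hr
W_total = W₁ + W₂ = 0.10277 + 0.10787 = 0.21065 hr

Final: 0.21065 hr


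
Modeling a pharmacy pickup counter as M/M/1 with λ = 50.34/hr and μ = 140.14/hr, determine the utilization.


ρ = λ/μ = 50.34/140.14 = 0.3592

Final: 0.3592


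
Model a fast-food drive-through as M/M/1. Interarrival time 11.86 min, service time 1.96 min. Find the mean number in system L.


λ = 60/11.86 = 5.0590 /hr
μ = 60/1.96 = 30.6122 /hr
ρ = λ/μ = 5.0590/30.6122 = 0.1653
L = ρ/(1−ρ) = 0.1653/0.8347 = 0.1980

Final: 0.1980


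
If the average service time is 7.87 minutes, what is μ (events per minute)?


μ = 1/(service time) in consistent units.
1 minute = 1 min, so μ = 1/7.87 = 0.1271 per minute

Final: 0.1271 /min


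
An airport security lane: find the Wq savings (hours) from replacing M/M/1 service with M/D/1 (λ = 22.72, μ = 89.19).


ρ = 22.72/89.19 = 0.2547
Wq(M/M/1) = ρ/(μ−λ) = 0.2547/66.47 = 0.003832 hr
Wq(M/D/1) = ρ/(2(μ−λ)) = 0.001916 hr
Savings = 0.003832 − 0.001916 = 0.001916 hr

Final: 0.001916 hr


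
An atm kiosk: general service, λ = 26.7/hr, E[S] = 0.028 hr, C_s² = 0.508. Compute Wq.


ρ = λ·E[S] = 26.7·0.028 = 0.7476
E[S²] = E[S]²(1+C_s²) = 0.028²·(1+0.508) = 0.001182
Wq = λ·E[S²]/(2(1−ρ)) = 26.7·0.001182/(2·0.2524) = 0.06253 hr

Final: 0.06253 hr


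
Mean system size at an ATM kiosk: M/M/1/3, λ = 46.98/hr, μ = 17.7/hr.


ρ = 46.98/17.7 = 2.6542
L = ρ[1 − (K+1)ρ^K + Kρ^(K+1)] / [(1−ρ)(1−ρ^(K+1))]
Numerator: 2.6542·(1 − 4·18.699037 + 3·49.631681) = 199.330288
Denominator: (-1.6542)·(-48.631681) = 80.448340
L = 199.330288/80.448340 = 2.4777

Final: 2.4777


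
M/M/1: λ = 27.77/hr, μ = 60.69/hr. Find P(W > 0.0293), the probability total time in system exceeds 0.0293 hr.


W ~ Exponential(μ−λ) for M/M/1.
μ − λ = 60.69 − 27.77 = 32.9200
P(W > t) = e^{−(μ−λ)t} = e^{−0.9646} = 0.381152

Final: 0.381152


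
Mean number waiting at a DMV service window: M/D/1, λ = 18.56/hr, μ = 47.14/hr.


ρ = 18.56/47.14 = 0.3937
M/D/1: Lq = ρ²/(2(1−ρ)) = 0.1550/(2·0.6063) = 0.12784

Final: 0.12784


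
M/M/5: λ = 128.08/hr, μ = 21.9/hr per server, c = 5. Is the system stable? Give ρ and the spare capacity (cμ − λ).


Total capacity cμ = 5·21.9 = 109.50/hr
ρ = λ/(cμ) = 128.08/109.50 = 1.1697
Stable ⇔ ρ < 1: NO
Spare capacity = cμ − λ = 109.50 − 128.08 = -18.58/hr

Final: ρ = 1.1697; unstable; margin = -18.58/hr


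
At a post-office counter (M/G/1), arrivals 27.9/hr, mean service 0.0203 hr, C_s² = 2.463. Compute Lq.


ρ = λ·E[S] = 27.9·0.0203 = 0.5664
Lq = ρ²(1+C_s²)/(2(1−ρ)) = 0.3208·(1+2.463)/(2·0.4336)
= 0.3208·3.4630/0.8673 = 1.28087

Final: 1.28087


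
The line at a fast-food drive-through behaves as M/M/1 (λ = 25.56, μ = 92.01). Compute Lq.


ρ = 25.56/92.01 = 0.2778
Lq = ρ²/(1−ρ) = 0.07717/0.7222 = 0.1069

Final: 0.1069


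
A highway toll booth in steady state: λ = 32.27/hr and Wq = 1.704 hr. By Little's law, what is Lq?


Lq = λWq = 32.27·1.704 = 54.9881

Final: 54.9881


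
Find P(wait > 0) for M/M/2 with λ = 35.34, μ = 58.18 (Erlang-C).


a = λ/μ = 0.6074; ρ = a/2 = 0.3037
P₀ = 0.534080 (from M/M/c formula)
C(c,a) = [a^c/(c!(1−ρ))]·P₀ = [0.36897/(2·0.6963)]·0.534080
= 0.26495·0.534080 = 0.141506

Final: 0.141506


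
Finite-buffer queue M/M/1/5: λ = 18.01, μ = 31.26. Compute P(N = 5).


ρ = λ/μ = 18.01/31.26 = 0.5761
P_K = (1−ρ)ρ^K/(1−ρ^(K+1)) = (0.4239·0.063478)/(1 − 0.036572)
= 0.026906/0.963428 = 0.027927

Final: 0.027927


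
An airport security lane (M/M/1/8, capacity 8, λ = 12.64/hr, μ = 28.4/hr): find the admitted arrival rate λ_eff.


ρ = 0.4451; P_K = (1−ρ)ρ^8/(1−ρ^9) = 0.0008550
λ_eff = λ(1 − P_K) = 12.64·(1 − 0.0008550) = 12.64·0.999145 = 12.6292 /hr

Final: 12.6292 /hr


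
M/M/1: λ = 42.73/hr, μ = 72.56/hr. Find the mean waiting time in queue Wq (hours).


ρ = 42.73/72.56 = 0.5889
Wq = ρ/(μ−λ) = 0.5889/(72.56 − 42.73) = 0.5889/29.83 = 0.01974 hr

Final: 0.01974 hr


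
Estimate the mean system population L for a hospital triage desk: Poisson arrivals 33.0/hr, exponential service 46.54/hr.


ρ = λ/μ = 33.0/46.54 = 0.7091
L = ρ/(1−ρ) = 0.7091/(1 − 0.7091) = 0.7091/0.2909 = 2.4372

Final: 2.4372


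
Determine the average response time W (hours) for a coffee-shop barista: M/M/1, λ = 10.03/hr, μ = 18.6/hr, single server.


W = 1/(μ−λ) = 1/(18.6 − 10.03) = 1/8.57 = 0.1167 hr

Final: 0.1167 hr


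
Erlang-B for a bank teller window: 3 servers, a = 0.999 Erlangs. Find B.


B(c,a) = (a^c/c!) / Σ_{k=0}^{c} a^k/k!
a^3/3! = 0.166167
Σ terms (k=0..3): 1.00000 + 0.99900 + 0.49900 + 0.16617 = 2.664168
B = 0.166167/2.664168 = 0.062371

Final: 0.062371


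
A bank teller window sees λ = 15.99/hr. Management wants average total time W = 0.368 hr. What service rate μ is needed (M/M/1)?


W = 1/(μ−λ) ⇒ μ − λ = 1/W = 1/0.368 = 2.7174
μ = λ + 1/W = 15.99 + 2.7174 = 18.7074 per hr

Final: 18.7074 /hr


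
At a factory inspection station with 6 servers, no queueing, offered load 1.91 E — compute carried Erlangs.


B(6,1.91) = 0.010021 (Erlang-B)
Carried load = a(1 − B) = 1.91·(1 − 0.010021) = 1.91·0.989979 = 1.8909 E

Final: 1.8909 Erlangs


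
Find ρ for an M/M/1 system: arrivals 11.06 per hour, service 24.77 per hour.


ρ = λ/μ = 11.06/24.77 = 0.4465

Final: 0.4465


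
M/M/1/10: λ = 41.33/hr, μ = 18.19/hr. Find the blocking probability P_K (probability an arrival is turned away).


ρ = λ/μ = 41.33/18.19 = 2.2721
P_K = (1−ρ)ρ^K/(1−ρ^(K+1)) = (-1.2721·3667.136385)/(1 − 8332.201583)
= -4665.065198/-8331.201583 = 0.559951

Final: 0.559951


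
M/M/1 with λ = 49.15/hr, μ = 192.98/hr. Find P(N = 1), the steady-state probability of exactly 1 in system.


ρ = 49.15/192.98 = 0.2547
P_n = (1−ρ)·ρ^n = (1 − 0.2547)·0.2547^1 = 0.7453·0.254690 = 0.189823

Final: 0.189823


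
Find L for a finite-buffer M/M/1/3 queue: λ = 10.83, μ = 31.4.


ρ = 10.83/31.4 = 0.3449
L = ρ[1 − (K+1)ρ^K + Kρ^(K+1)] / [(1−ρ)(1−ρ^(K+1))]
Numerator: 0.3449·(1 − 4·0.041030 + 3·0.014151) = 0.302942
Denominator: (0.6551)·(0.985849) = 0.645825
L = 0.302942/0.645825 = 0.4691

Final: 0.4691


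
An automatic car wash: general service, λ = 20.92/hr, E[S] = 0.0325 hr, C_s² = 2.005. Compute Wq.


ρ = λ·E[S] = 20.92·0.0325 = 0.6799
E[S²] = E[S]²(1+C_s²) = 0.0325²·(1+2.005) = 0.003174
Wq = λ·E[S²]/(2(1−ρ)) = 20.92·0.003174/(2·0.3201) = 0.10372 hr

Final: 0.10372 hr


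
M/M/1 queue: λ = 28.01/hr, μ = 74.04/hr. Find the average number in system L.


ρ = λ/μ = 28.01/74.04 = 0.3783
L = ρ/(1−ρ) = 0.3783/(1 − 0.3783) = 0.3783/0.6217 = 0.6085

Final: 0.6085


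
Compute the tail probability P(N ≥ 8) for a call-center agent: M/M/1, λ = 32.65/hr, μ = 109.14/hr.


ρ = 32.65/109.14 = 0.2992
P(N ≥ n) = ρ^n = 0.2992^8 = 0.00006415

Final: 0.00006415


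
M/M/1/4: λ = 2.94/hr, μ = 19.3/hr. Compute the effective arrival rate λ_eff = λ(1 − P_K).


ρ = 0.1523; P_K = (1−ρ)ρ^4/(1−ρ^5) = 0.0004565
λ_eff = λ(1 − P_K) = 2.94·(1 − 0.0004565) = 2.94·0.999544 = 2.9387 /hr

Final: 2.9387 /hr


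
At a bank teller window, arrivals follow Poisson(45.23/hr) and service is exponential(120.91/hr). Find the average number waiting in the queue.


ρ = 45.23/120.91 = 0.3741
Lq = ρ²/(1−ρ) = 0.1399/0.6259 = 0.2236

Final: 0.2236


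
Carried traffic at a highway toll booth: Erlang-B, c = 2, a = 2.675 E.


B(2,2.675) = 0.493300 (Erlang-B)
Carried load = a(1 − B) = 2.675·(1 − 0.493300) = 2.675·0.506700 = 1.3554 E

Final: 1.3554 Erlangs
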